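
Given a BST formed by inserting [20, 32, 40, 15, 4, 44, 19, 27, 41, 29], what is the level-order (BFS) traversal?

Tree insertion order: [20, 32, 40, 15, 4, 44, 19, 27, 41, 29]
Tree (level-order array): [20, 15, 32, 4, 19, 27, 40, None, None, None, None, None, 29, None, 44, None, None, 41]
BFS from the root, enqueuing left then right child of each popped node:
  queue [20] -> pop 20, enqueue [15, 32], visited so far: [20]
  queue [15, 32] -> pop 15, enqueue [4, 19], visited so far: [20, 15]
  queue [32, 4, 19] -> pop 32, enqueue [27, 40], visited so far: [20, 15, 32]
  queue [4, 19, 27, 40] -> pop 4, enqueue [none], visited so far: [20, 15, 32, 4]
  queue [19, 27, 40] -> pop 19, enqueue [none], visited so far: [20, 15, 32, 4, 19]
  queue [27, 40] -> pop 27, enqueue [29], visited so far: [20, 15, 32, 4, 19, 27]
  queue [40, 29] -> pop 40, enqueue [44], visited so far: [20, 15, 32, 4, 19, 27, 40]
  queue [29, 44] -> pop 29, enqueue [none], visited so far: [20, 15, 32, 4, 19, 27, 40, 29]
  queue [44] -> pop 44, enqueue [41], visited so far: [20, 15, 32, 4, 19, 27, 40, 29, 44]
  queue [41] -> pop 41, enqueue [none], visited so far: [20, 15, 32, 4, 19, 27, 40, 29, 44, 41]
Result: [20, 15, 32, 4, 19, 27, 40, 29, 44, 41]


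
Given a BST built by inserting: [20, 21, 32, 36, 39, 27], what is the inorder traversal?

Tree insertion order: [20, 21, 32, 36, 39, 27]
Tree (level-order array): [20, None, 21, None, 32, 27, 36, None, None, None, 39]
Inorder traversal: [20, 21, 27, 32, 36, 39]


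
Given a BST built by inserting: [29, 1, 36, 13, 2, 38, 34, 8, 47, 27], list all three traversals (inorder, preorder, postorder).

Tree insertion order: [29, 1, 36, 13, 2, 38, 34, 8, 47, 27]
Tree (level-order array): [29, 1, 36, None, 13, 34, 38, 2, 27, None, None, None, 47, None, 8]
Inorder (L, root, R): [1, 2, 8, 13, 27, 29, 34, 36, 38, 47]
Preorder (root, L, R): [29, 1, 13, 2, 8, 27, 36, 34, 38, 47]
Postorder (L, R, root): [8, 2, 27, 13, 1, 34, 47, 38, 36, 29]


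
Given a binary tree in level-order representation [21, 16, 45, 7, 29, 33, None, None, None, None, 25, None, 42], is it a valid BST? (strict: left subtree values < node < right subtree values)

Level-order array: [21, 16, 45, 7, 29, 33, None, None, None, None, 25, None, 42]
Validate using subtree bounds (lo, hi): at each node, require lo < value < hi,
then recurse left with hi=value and right with lo=value.
Preorder trace (stopping at first violation):
  at node 21 with bounds (-inf, +inf): OK
  at node 16 with bounds (-inf, 21): OK
  at node 7 with bounds (-inf, 16): OK
  at node 29 with bounds (16, 21): VIOLATION
Node 29 violates its bound: not (16 < 29 < 21).
Result: Not a valid BST


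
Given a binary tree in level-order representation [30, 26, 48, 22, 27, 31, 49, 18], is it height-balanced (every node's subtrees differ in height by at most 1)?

Tree (level-order array): [30, 26, 48, 22, 27, 31, 49, 18]
Definition: a tree is height-balanced if, at every node, |h(left) - h(right)| <= 1 (empty subtree has height -1).
Bottom-up per-node check:
  node 18: h_left=-1, h_right=-1, diff=0 [OK], height=0
  node 22: h_left=0, h_right=-1, diff=1 [OK], height=1
  node 27: h_left=-1, h_right=-1, diff=0 [OK], height=0
  node 26: h_left=1, h_right=0, diff=1 [OK], height=2
  node 31: h_left=-1, h_right=-1, diff=0 [OK], height=0
  node 49: h_left=-1, h_right=-1, diff=0 [OK], height=0
  node 48: h_left=0, h_right=0, diff=0 [OK], height=1
  node 30: h_left=2, h_right=1, diff=1 [OK], height=3
All nodes satisfy the balance condition.
Result: Balanced


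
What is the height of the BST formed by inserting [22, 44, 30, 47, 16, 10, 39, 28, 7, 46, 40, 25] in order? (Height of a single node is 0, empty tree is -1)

Insertion order: [22, 44, 30, 47, 16, 10, 39, 28, 7, 46, 40, 25]
Tree (level-order array): [22, 16, 44, 10, None, 30, 47, 7, None, 28, 39, 46, None, None, None, 25, None, None, 40]
Compute height bottom-up (empty subtree = -1):
  height(7) = 1 + max(-1, -1) = 0
  height(10) = 1 + max(0, -1) = 1
  height(16) = 1 + max(1, -1) = 2
  height(25) = 1 + max(-1, -1) = 0
  height(28) = 1 + max(0, -1) = 1
  height(40) = 1 + max(-1, -1) = 0
  height(39) = 1 + max(-1, 0) = 1
  height(30) = 1 + max(1, 1) = 2
  height(46) = 1 + max(-1, -1) = 0
  height(47) = 1 + max(0, -1) = 1
  height(44) = 1 + max(2, 1) = 3
  height(22) = 1 + max(2, 3) = 4
Height = 4


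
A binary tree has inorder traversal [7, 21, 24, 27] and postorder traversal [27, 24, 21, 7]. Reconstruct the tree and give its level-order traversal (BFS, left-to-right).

Inorder:   [7, 21, 24, 27]
Postorder: [27, 24, 21, 7]
Algorithm: postorder visits root last, so walk postorder right-to-left;
each value is the root of the current inorder slice — split it at that
value, recurse on the right subtree first, then the left.
Recursive splits:
  root=7; inorder splits into left=[], right=[21, 24, 27]
  root=21; inorder splits into left=[], right=[24, 27]
  root=24; inorder splits into left=[], right=[27]
  root=27; inorder splits into left=[], right=[]
Reconstructed level-order: [7, 21, 24, 27]


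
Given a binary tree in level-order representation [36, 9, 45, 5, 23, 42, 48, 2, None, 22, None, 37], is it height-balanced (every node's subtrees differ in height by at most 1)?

Tree (level-order array): [36, 9, 45, 5, 23, 42, 48, 2, None, 22, None, 37]
Definition: a tree is height-balanced if, at every node, |h(left) - h(right)| <= 1 (empty subtree has height -1).
Bottom-up per-node check:
  node 2: h_left=-1, h_right=-1, diff=0 [OK], height=0
  node 5: h_left=0, h_right=-1, diff=1 [OK], height=1
  node 22: h_left=-1, h_right=-1, diff=0 [OK], height=0
  node 23: h_left=0, h_right=-1, diff=1 [OK], height=1
  node 9: h_left=1, h_right=1, diff=0 [OK], height=2
  node 37: h_left=-1, h_right=-1, diff=0 [OK], height=0
  node 42: h_left=0, h_right=-1, diff=1 [OK], height=1
  node 48: h_left=-1, h_right=-1, diff=0 [OK], height=0
  node 45: h_left=1, h_right=0, diff=1 [OK], height=2
  node 36: h_left=2, h_right=2, diff=0 [OK], height=3
All nodes satisfy the balance condition.
Result: Balanced


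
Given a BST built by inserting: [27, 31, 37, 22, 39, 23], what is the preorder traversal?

Tree insertion order: [27, 31, 37, 22, 39, 23]
Tree (level-order array): [27, 22, 31, None, 23, None, 37, None, None, None, 39]
Preorder traversal: [27, 22, 23, 31, 37, 39]


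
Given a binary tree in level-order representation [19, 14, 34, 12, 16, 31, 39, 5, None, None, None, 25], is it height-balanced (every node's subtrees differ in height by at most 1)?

Tree (level-order array): [19, 14, 34, 12, 16, 31, 39, 5, None, None, None, 25]
Definition: a tree is height-balanced if, at every node, |h(left) - h(right)| <= 1 (empty subtree has height -1).
Bottom-up per-node check:
  node 5: h_left=-1, h_right=-1, diff=0 [OK], height=0
  node 12: h_left=0, h_right=-1, diff=1 [OK], height=1
  node 16: h_left=-1, h_right=-1, diff=0 [OK], height=0
  node 14: h_left=1, h_right=0, diff=1 [OK], height=2
  node 25: h_left=-1, h_right=-1, diff=0 [OK], height=0
  node 31: h_left=0, h_right=-1, diff=1 [OK], height=1
  node 39: h_left=-1, h_right=-1, diff=0 [OK], height=0
  node 34: h_left=1, h_right=0, diff=1 [OK], height=2
  node 19: h_left=2, h_right=2, diff=0 [OK], height=3
All nodes satisfy the balance condition.
Result: Balanced


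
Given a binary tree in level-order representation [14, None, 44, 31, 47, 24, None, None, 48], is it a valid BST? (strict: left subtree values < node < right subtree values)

Level-order array: [14, None, 44, 31, 47, 24, None, None, 48]
Validate using subtree bounds (lo, hi): at each node, require lo < value < hi,
then recurse left with hi=value and right with lo=value.
Preorder trace (stopping at first violation):
  at node 14 with bounds (-inf, +inf): OK
  at node 44 with bounds (14, +inf): OK
  at node 31 with bounds (14, 44): OK
  at node 24 with bounds (14, 31): OK
  at node 47 with bounds (44, +inf): OK
  at node 48 with bounds (47, +inf): OK
No violation found at any node.
Result: Valid BST


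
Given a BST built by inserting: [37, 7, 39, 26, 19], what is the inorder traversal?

Tree insertion order: [37, 7, 39, 26, 19]
Tree (level-order array): [37, 7, 39, None, 26, None, None, 19]
Inorder traversal: [7, 19, 26, 37, 39]


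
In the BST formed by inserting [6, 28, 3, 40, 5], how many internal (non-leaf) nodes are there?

Tree built from: [6, 28, 3, 40, 5]
Tree (level-order array): [6, 3, 28, None, 5, None, 40]
Rule: An internal node has at least one child.
Per-node child counts:
  node 6: 2 child(ren)
  node 3: 1 child(ren)
  node 5: 0 child(ren)
  node 28: 1 child(ren)
  node 40: 0 child(ren)
Matching nodes: [6, 3, 28]
Count of internal (non-leaf) nodes: 3


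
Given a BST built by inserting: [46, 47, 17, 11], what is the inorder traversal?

Tree insertion order: [46, 47, 17, 11]
Tree (level-order array): [46, 17, 47, 11]
Inorder traversal: [11, 17, 46, 47]


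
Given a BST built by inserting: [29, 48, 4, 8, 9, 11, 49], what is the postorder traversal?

Tree insertion order: [29, 48, 4, 8, 9, 11, 49]
Tree (level-order array): [29, 4, 48, None, 8, None, 49, None, 9, None, None, None, 11]
Postorder traversal: [11, 9, 8, 4, 49, 48, 29]


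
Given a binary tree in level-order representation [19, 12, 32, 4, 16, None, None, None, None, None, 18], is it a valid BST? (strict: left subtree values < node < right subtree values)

Level-order array: [19, 12, 32, 4, 16, None, None, None, None, None, 18]
Validate using subtree bounds (lo, hi): at each node, require lo < value < hi,
then recurse left with hi=value and right with lo=value.
Preorder trace (stopping at first violation):
  at node 19 with bounds (-inf, +inf): OK
  at node 12 with bounds (-inf, 19): OK
  at node 4 with bounds (-inf, 12): OK
  at node 16 with bounds (12, 19): OK
  at node 18 with bounds (16, 19): OK
  at node 32 with bounds (19, +inf): OK
No violation found at any node.
Result: Valid BST


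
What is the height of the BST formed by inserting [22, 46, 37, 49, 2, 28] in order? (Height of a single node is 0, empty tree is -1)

Insertion order: [22, 46, 37, 49, 2, 28]
Tree (level-order array): [22, 2, 46, None, None, 37, 49, 28]
Compute height bottom-up (empty subtree = -1):
  height(2) = 1 + max(-1, -1) = 0
  height(28) = 1 + max(-1, -1) = 0
  height(37) = 1 + max(0, -1) = 1
  height(49) = 1 + max(-1, -1) = 0
  height(46) = 1 + max(1, 0) = 2
  height(22) = 1 + max(0, 2) = 3
Height = 3


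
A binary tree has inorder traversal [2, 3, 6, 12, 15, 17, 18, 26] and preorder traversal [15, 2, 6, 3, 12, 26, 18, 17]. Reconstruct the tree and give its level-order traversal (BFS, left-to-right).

Inorder:  [2, 3, 6, 12, 15, 17, 18, 26]
Preorder: [15, 2, 6, 3, 12, 26, 18, 17]
Algorithm: preorder visits root first, so consume preorder in order;
for each root, split the current inorder slice at that value into
left-subtree inorder and right-subtree inorder, then recurse.
Recursive splits:
  root=15; inorder splits into left=[2, 3, 6, 12], right=[17, 18, 26]
  root=2; inorder splits into left=[], right=[3, 6, 12]
  root=6; inorder splits into left=[3], right=[12]
  root=3; inorder splits into left=[], right=[]
  root=12; inorder splits into left=[], right=[]
  root=26; inorder splits into left=[17, 18], right=[]
  root=18; inorder splits into left=[17], right=[]
  root=17; inorder splits into left=[], right=[]
Reconstructed level-order: [15, 2, 26, 6, 18, 3, 12, 17]


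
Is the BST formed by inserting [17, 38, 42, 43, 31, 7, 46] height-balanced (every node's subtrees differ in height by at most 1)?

Tree (level-order array): [17, 7, 38, None, None, 31, 42, None, None, None, 43, None, 46]
Definition: a tree is height-balanced if, at every node, |h(left) - h(right)| <= 1 (empty subtree has height -1).
Bottom-up per-node check:
  node 7: h_left=-1, h_right=-1, diff=0 [OK], height=0
  node 31: h_left=-1, h_right=-1, diff=0 [OK], height=0
  node 46: h_left=-1, h_right=-1, diff=0 [OK], height=0
  node 43: h_left=-1, h_right=0, diff=1 [OK], height=1
  node 42: h_left=-1, h_right=1, diff=2 [FAIL (|-1-1|=2 > 1)], height=2
  node 38: h_left=0, h_right=2, diff=2 [FAIL (|0-2|=2 > 1)], height=3
  node 17: h_left=0, h_right=3, diff=3 [FAIL (|0-3|=3 > 1)], height=4
Node 42 violates the condition: |-1 - 1| = 2 > 1.
Result: Not balanced


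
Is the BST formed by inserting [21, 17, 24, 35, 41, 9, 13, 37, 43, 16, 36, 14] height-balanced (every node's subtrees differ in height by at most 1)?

Tree (level-order array): [21, 17, 24, 9, None, None, 35, None, 13, None, 41, None, 16, 37, 43, 14, None, 36]
Definition: a tree is height-balanced if, at every node, |h(left) - h(right)| <= 1 (empty subtree has height -1).
Bottom-up per-node check:
  node 14: h_left=-1, h_right=-1, diff=0 [OK], height=0
  node 16: h_left=0, h_right=-1, diff=1 [OK], height=1
  node 13: h_left=-1, h_right=1, diff=2 [FAIL (|-1-1|=2 > 1)], height=2
  node 9: h_left=-1, h_right=2, diff=3 [FAIL (|-1-2|=3 > 1)], height=3
  node 17: h_left=3, h_right=-1, diff=4 [FAIL (|3--1|=4 > 1)], height=4
  node 36: h_left=-1, h_right=-1, diff=0 [OK], height=0
  node 37: h_left=0, h_right=-1, diff=1 [OK], height=1
  node 43: h_left=-1, h_right=-1, diff=0 [OK], height=0
  node 41: h_left=1, h_right=0, diff=1 [OK], height=2
  node 35: h_left=-1, h_right=2, diff=3 [FAIL (|-1-2|=3 > 1)], height=3
  node 24: h_left=-1, h_right=3, diff=4 [FAIL (|-1-3|=4 > 1)], height=4
  node 21: h_left=4, h_right=4, diff=0 [OK], height=5
Node 13 violates the condition: |-1 - 1| = 2 > 1.
Result: Not balanced


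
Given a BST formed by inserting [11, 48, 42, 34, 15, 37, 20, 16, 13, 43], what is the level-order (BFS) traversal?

Tree insertion order: [11, 48, 42, 34, 15, 37, 20, 16, 13, 43]
Tree (level-order array): [11, None, 48, 42, None, 34, 43, 15, 37, None, None, 13, 20, None, None, None, None, 16]
BFS from the root, enqueuing left then right child of each popped node:
  queue [11] -> pop 11, enqueue [48], visited so far: [11]
  queue [48] -> pop 48, enqueue [42], visited so far: [11, 48]
  queue [42] -> pop 42, enqueue [34, 43], visited so far: [11, 48, 42]
  queue [34, 43] -> pop 34, enqueue [15, 37], visited so far: [11, 48, 42, 34]
  queue [43, 15, 37] -> pop 43, enqueue [none], visited so far: [11, 48, 42, 34, 43]
  queue [15, 37] -> pop 15, enqueue [13, 20], visited so far: [11, 48, 42, 34, 43, 15]
  queue [37, 13, 20] -> pop 37, enqueue [none], visited so far: [11, 48, 42, 34, 43, 15, 37]
  queue [13, 20] -> pop 13, enqueue [none], visited so far: [11, 48, 42, 34, 43, 15, 37, 13]
  queue [20] -> pop 20, enqueue [16], visited so far: [11, 48, 42, 34, 43, 15, 37, 13, 20]
  queue [16] -> pop 16, enqueue [none], visited so far: [11, 48, 42, 34, 43, 15, 37, 13, 20, 16]
Result: [11, 48, 42, 34, 43, 15, 37, 13, 20, 16]


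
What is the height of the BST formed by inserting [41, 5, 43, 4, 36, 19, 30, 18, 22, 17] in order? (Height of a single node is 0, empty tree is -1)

Insertion order: [41, 5, 43, 4, 36, 19, 30, 18, 22, 17]
Tree (level-order array): [41, 5, 43, 4, 36, None, None, None, None, 19, None, 18, 30, 17, None, 22]
Compute height bottom-up (empty subtree = -1):
  height(4) = 1 + max(-1, -1) = 0
  height(17) = 1 + max(-1, -1) = 0
  height(18) = 1 + max(0, -1) = 1
  height(22) = 1 + max(-1, -1) = 0
  height(30) = 1 + max(0, -1) = 1
  height(19) = 1 + max(1, 1) = 2
  height(36) = 1 + max(2, -1) = 3
  height(5) = 1 + max(0, 3) = 4
  height(43) = 1 + max(-1, -1) = 0
  height(41) = 1 + max(4, 0) = 5
Height = 5


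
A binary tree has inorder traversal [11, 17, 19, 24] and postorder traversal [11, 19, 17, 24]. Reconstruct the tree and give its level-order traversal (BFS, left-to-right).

Inorder:   [11, 17, 19, 24]
Postorder: [11, 19, 17, 24]
Algorithm: postorder visits root last, so walk postorder right-to-left;
each value is the root of the current inorder slice — split it at that
value, recurse on the right subtree first, then the left.
Recursive splits:
  root=24; inorder splits into left=[11, 17, 19], right=[]
  root=17; inorder splits into left=[11], right=[19]
  root=19; inorder splits into left=[], right=[]
  root=11; inorder splits into left=[], right=[]
Reconstructed level-order: [24, 17, 11, 19]


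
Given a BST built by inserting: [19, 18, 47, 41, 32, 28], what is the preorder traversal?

Tree insertion order: [19, 18, 47, 41, 32, 28]
Tree (level-order array): [19, 18, 47, None, None, 41, None, 32, None, 28]
Preorder traversal: [19, 18, 47, 41, 32, 28]


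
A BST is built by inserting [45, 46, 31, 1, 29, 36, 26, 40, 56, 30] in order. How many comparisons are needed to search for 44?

Search path for 44: 45 -> 31 -> 36 -> 40
Found: False
Comparisons: 4


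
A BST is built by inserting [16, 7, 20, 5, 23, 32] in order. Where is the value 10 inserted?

Starting tree (level order): [16, 7, 20, 5, None, None, 23, None, None, None, 32]
Insertion path: 16 -> 7
Result: insert 10 as right child of 7
Final tree (level order): [16, 7, 20, 5, 10, None, 23, None, None, None, None, None, 32]


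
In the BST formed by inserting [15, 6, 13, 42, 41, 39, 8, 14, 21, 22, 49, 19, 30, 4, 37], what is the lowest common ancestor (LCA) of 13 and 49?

Tree insertion order: [15, 6, 13, 42, 41, 39, 8, 14, 21, 22, 49, 19, 30, 4, 37]
Tree (level-order array): [15, 6, 42, 4, 13, 41, 49, None, None, 8, 14, 39, None, None, None, None, None, None, None, 21, None, 19, 22, None, None, None, 30, None, 37]
In a BST, the LCA of p=13, q=49 is the first node v on the
root-to-leaf path with p <= v <= q (go left if both < v, right if both > v).
Walk from root:
  at 15: 13 <= 15 <= 49, this is the LCA
LCA = 15


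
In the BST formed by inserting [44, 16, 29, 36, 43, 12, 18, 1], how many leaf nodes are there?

Tree built from: [44, 16, 29, 36, 43, 12, 18, 1]
Tree (level-order array): [44, 16, None, 12, 29, 1, None, 18, 36, None, None, None, None, None, 43]
Rule: A leaf has 0 children.
Per-node child counts:
  node 44: 1 child(ren)
  node 16: 2 child(ren)
  node 12: 1 child(ren)
  node 1: 0 child(ren)
  node 29: 2 child(ren)
  node 18: 0 child(ren)
  node 36: 1 child(ren)
  node 43: 0 child(ren)
Matching nodes: [1, 18, 43]
Count of leaf nodes: 3


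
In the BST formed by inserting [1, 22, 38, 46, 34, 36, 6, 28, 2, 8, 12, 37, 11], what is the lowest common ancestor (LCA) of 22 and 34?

Tree insertion order: [1, 22, 38, 46, 34, 36, 6, 28, 2, 8, 12, 37, 11]
Tree (level-order array): [1, None, 22, 6, 38, 2, 8, 34, 46, None, None, None, 12, 28, 36, None, None, 11, None, None, None, None, 37]
In a BST, the LCA of p=22, q=34 is the first node v on the
root-to-leaf path with p <= v <= q (go left if both < v, right if both > v).
Walk from root:
  at 1: both 22 and 34 > 1, go right
  at 22: 22 <= 22 <= 34, this is the LCA
LCA = 22


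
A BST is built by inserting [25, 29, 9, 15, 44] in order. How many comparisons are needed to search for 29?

Search path for 29: 25 -> 29
Found: True
Comparisons: 2


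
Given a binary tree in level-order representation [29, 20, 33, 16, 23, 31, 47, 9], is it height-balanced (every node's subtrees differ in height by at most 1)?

Tree (level-order array): [29, 20, 33, 16, 23, 31, 47, 9]
Definition: a tree is height-balanced if, at every node, |h(left) - h(right)| <= 1 (empty subtree has height -1).
Bottom-up per-node check:
  node 9: h_left=-1, h_right=-1, diff=0 [OK], height=0
  node 16: h_left=0, h_right=-1, diff=1 [OK], height=1
  node 23: h_left=-1, h_right=-1, diff=0 [OK], height=0
  node 20: h_left=1, h_right=0, diff=1 [OK], height=2
  node 31: h_left=-1, h_right=-1, diff=0 [OK], height=0
  node 47: h_left=-1, h_right=-1, diff=0 [OK], height=0
  node 33: h_left=0, h_right=0, diff=0 [OK], height=1
  node 29: h_left=2, h_right=1, diff=1 [OK], height=3
All nodes satisfy the balance condition.
Result: Balanced


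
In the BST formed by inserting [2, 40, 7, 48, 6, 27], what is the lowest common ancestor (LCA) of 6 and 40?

Tree insertion order: [2, 40, 7, 48, 6, 27]
Tree (level-order array): [2, None, 40, 7, 48, 6, 27]
In a BST, the LCA of p=6, q=40 is the first node v on the
root-to-leaf path with p <= v <= q (go left if both < v, right if both > v).
Walk from root:
  at 2: both 6 and 40 > 2, go right
  at 40: 6 <= 40 <= 40, this is the LCA
LCA = 40


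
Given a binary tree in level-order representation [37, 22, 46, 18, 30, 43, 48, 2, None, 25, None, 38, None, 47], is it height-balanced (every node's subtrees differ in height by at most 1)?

Tree (level-order array): [37, 22, 46, 18, 30, 43, 48, 2, None, 25, None, 38, None, 47]
Definition: a tree is height-balanced if, at every node, |h(left) - h(right)| <= 1 (empty subtree has height -1).
Bottom-up per-node check:
  node 2: h_left=-1, h_right=-1, diff=0 [OK], height=0
  node 18: h_left=0, h_right=-1, diff=1 [OK], height=1
  node 25: h_left=-1, h_right=-1, diff=0 [OK], height=0
  node 30: h_left=0, h_right=-1, diff=1 [OK], height=1
  node 22: h_left=1, h_right=1, diff=0 [OK], height=2
  node 38: h_left=-1, h_right=-1, diff=0 [OK], height=0
  node 43: h_left=0, h_right=-1, diff=1 [OK], height=1
  node 47: h_left=-1, h_right=-1, diff=0 [OK], height=0
  node 48: h_left=0, h_right=-1, diff=1 [OK], height=1
  node 46: h_left=1, h_right=1, diff=0 [OK], height=2
  node 37: h_left=2, h_right=2, diff=0 [OK], height=3
All nodes satisfy the balance condition.
Result: Balanced


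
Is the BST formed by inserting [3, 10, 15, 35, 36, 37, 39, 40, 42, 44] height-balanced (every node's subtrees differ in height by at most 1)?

Tree (level-order array): [3, None, 10, None, 15, None, 35, None, 36, None, 37, None, 39, None, 40, None, 42, None, 44]
Definition: a tree is height-balanced if, at every node, |h(left) - h(right)| <= 1 (empty subtree has height -1).
Bottom-up per-node check:
  node 44: h_left=-1, h_right=-1, diff=0 [OK], height=0
  node 42: h_left=-1, h_right=0, diff=1 [OK], height=1
  node 40: h_left=-1, h_right=1, diff=2 [FAIL (|-1-1|=2 > 1)], height=2
  node 39: h_left=-1, h_right=2, diff=3 [FAIL (|-1-2|=3 > 1)], height=3
  node 37: h_left=-1, h_right=3, diff=4 [FAIL (|-1-3|=4 > 1)], height=4
  node 36: h_left=-1, h_right=4, diff=5 [FAIL (|-1-4|=5 > 1)], height=5
  node 35: h_left=-1, h_right=5, diff=6 [FAIL (|-1-5|=6 > 1)], height=6
  node 15: h_left=-1, h_right=6, diff=7 [FAIL (|-1-6|=7 > 1)], height=7
  node 10: h_left=-1, h_right=7, diff=8 [FAIL (|-1-7|=8 > 1)], height=8
  node 3: h_left=-1, h_right=8, diff=9 [FAIL (|-1-8|=9 > 1)], height=9
Node 40 violates the condition: |-1 - 1| = 2 > 1.
Result: Not balanced


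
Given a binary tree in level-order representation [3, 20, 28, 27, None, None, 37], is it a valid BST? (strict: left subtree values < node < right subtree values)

Level-order array: [3, 20, 28, 27, None, None, 37]
Validate using subtree bounds (lo, hi): at each node, require lo < value < hi,
then recurse left with hi=value and right with lo=value.
Preorder trace (stopping at first violation):
  at node 3 with bounds (-inf, +inf): OK
  at node 20 with bounds (-inf, 3): VIOLATION
Node 20 violates its bound: not (-inf < 20 < 3).
Result: Not a valid BST


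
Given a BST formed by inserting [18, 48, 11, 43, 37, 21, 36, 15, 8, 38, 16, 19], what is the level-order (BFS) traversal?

Tree insertion order: [18, 48, 11, 43, 37, 21, 36, 15, 8, 38, 16, 19]
Tree (level-order array): [18, 11, 48, 8, 15, 43, None, None, None, None, 16, 37, None, None, None, 21, 38, 19, 36]
BFS from the root, enqueuing left then right child of each popped node:
  queue [18] -> pop 18, enqueue [11, 48], visited so far: [18]
  queue [11, 48] -> pop 11, enqueue [8, 15], visited so far: [18, 11]
  queue [48, 8, 15] -> pop 48, enqueue [43], visited so far: [18, 11, 48]
  queue [8, 15, 43] -> pop 8, enqueue [none], visited so far: [18, 11, 48, 8]
  queue [15, 43] -> pop 15, enqueue [16], visited so far: [18, 11, 48, 8, 15]
  queue [43, 16] -> pop 43, enqueue [37], visited so far: [18, 11, 48, 8, 15, 43]
  queue [16, 37] -> pop 16, enqueue [none], visited so far: [18, 11, 48, 8, 15, 43, 16]
  queue [37] -> pop 37, enqueue [21, 38], visited so far: [18, 11, 48, 8, 15, 43, 16, 37]
  queue [21, 38] -> pop 21, enqueue [19, 36], visited so far: [18, 11, 48, 8, 15, 43, 16, 37, 21]
  queue [38, 19, 36] -> pop 38, enqueue [none], visited so far: [18, 11, 48, 8, 15, 43, 16, 37, 21, 38]
  queue [19, 36] -> pop 19, enqueue [none], visited so far: [18, 11, 48, 8, 15, 43, 16, 37, 21, 38, 19]
  queue [36] -> pop 36, enqueue [none], visited so far: [18, 11, 48, 8, 15, 43, 16, 37, 21, 38, 19, 36]
Result: [18, 11, 48, 8, 15, 43, 16, 37, 21, 38, 19, 36]


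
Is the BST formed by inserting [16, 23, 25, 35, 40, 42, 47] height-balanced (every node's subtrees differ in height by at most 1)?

Tree (level-order array): [16, None, 23, None, 25, None, 35, None, 40, None, 42, None, 47]
Definition: a tree is height-balanced if, at every node, |h(left) - h(right)| <= 1 (empty subtree has height -1).
Bottom-up per-node check:
  node 47: h_left=-1, h_right=-1, diff=0 [OK], height=0
  node 42: h_left=-1, h_right=0, diff=1 [OK], height=1
  node 40: h_left=-1, h_right=1, diff=2 [FAIL (|-1-1|=2 > 1)], height=2
  node 35: h_left=-1, h_right=2, diff=3 [FAIL (|-1-2|=3 > 1)], height=3
  node 25: h_left=-1, h_right=3, diff=4 [FAIL (|-1-3|=4 > 1)], height=4
  node 23: h_left=-1, h_right=4, diff=5 [FAIL (|-1-4|=5 > 1)], height=5
  node 16: h_left=-1, h_right=5, diff=6 [FAIL (|-1-5|=6 > 1)], height=6
Node 40 violates the condition: |-1 - 1| = 2 > 1.
Result: Not balanced


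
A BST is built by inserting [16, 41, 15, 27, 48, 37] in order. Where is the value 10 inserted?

Starting tree (level order): [16, 15, 41, None, None, 27, 48, None, 37]
Insertion path: 16 -> 15
Result: insert 10 as left child of 15
Final tree (level order): [16, 15, 41, 10, None, 27, 48, None, None, None, 37]


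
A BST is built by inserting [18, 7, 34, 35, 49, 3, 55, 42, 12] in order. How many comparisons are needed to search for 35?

Search path for 35: 18 -> 34 -> 35
Found: True
Comparisons: 3


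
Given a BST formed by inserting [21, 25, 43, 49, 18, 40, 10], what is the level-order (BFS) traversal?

Tree insertion order: [21, 25, 43, 49, 18, 40, 10]
Tree (level-order array): [21, 18, 25, 10, None, None, 43, None, None, 40, 49]
BFS from the root, enqueuing left then right child of each popped node:
  queue [21] -> pop 21, enqueue [18, 25], visited so far: [21]
  queue [18, 25] -> pop 18, enqueue [10], visited so far: [21, 18]
  queue [25, 10] -> pop 25, enqueue [43], visited so far: [21, 18, 25]
  queue [10, 43] -> pop 10, enqueue [none], visited so far: [21, 18, 25, 10]
  queue [43] -> pop 43, enqueue [40, 49], visited so far: [21, 18, 25, 10, 43]
  queue [40, 49] -> pop 40, enqueue [none], visited so far: [21, 18, 25, 10, 43, 40]
  queue [49] -> pop 49, enqueue [none], visited so far: [21, 18, 25, 10, 43, 40, 49]
Result: [21, 18, 25, 10, 43, 40, 49]


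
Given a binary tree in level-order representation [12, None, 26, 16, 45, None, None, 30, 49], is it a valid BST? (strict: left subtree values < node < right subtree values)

Level-order array: [12, None, 26, 16, 45, None, None, 30, 49]
Validate using subtree bounds (lo, hi): at each node, require lo < value < hi,
then recurse left with hi=value and right with lo=value.
Preorder trace (stopping at first violation):
  at node 12 with bounds (-inf, +inf): OK
  at node 26 with bounds (12, +inf): OK
  at node 16 with bounds (12, 26): OK
  at node 45 with bounds (26, +inf): OK
  at node 30 with bounds (26, 45): OK
  at node 49 with bounds (45, +inf): OK
No violation found at any node.
Result: Valid BST


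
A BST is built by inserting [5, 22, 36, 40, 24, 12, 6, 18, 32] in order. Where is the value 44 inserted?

Starting tree (level order): [5, None, 22, 12, 36, 6, 18, 24, 40, None, None, None, None, None, 32]
Insertion path: 5 -> 22 -> 36 -> 40
Result: insert 44 as right child of 40
Final tree (level order): [5, None, 22, 12, 36, 6, 18, 24, 40, None, None, None, None, None, 32, None, 44]


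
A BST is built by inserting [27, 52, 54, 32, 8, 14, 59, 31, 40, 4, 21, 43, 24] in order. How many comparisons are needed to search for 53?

Search path for 53: 27 -> 52 -> 54
Found: False
Comparisons: 3


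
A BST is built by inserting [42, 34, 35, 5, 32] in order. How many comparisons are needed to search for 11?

Search path for 11: 42 -> 34 -> 5 -> 32
Found: False
Comparisons: 4


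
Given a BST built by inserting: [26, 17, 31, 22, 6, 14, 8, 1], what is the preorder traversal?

Tree insertion order: [26, 17, 31, 22, 6, 14, 8, 1]
Tree (level-order array): [26, 17, 31, 6, 22, None, None, 1, 14, None, None, None, None, 8]
Preorder traversal: [26, 17, 6, 1, 14, 8, 22, 31]


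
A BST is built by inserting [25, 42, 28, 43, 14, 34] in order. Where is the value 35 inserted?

Starting tree (level order): [25, 14, 42, None, None, 28, 43, None, 34]
Insertion path: 25 -> 42 -> 28 -> 34
Result: insert 35 as right child of 34
Final tree (level order): [25, 14, 42, None, None, 28, 43, None, 34, None, None, None, 35]


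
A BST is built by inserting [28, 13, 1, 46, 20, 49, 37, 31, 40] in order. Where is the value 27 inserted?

Starting tree (level order): [28, 13, 46, 1, 20, 37, 49, None, None, None, None, 31, 40]
Insertion path: 28 -> 13 -> 20
Result: insert 27 as right child of 20
Final tree (level order): [28, 13, 46, 1, 20, 37, 49, None, None, None, 27, 31, 40]


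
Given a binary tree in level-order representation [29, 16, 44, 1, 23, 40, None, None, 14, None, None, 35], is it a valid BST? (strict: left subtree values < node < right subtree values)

Level-order array: [29, 16, 44, 1, 23, 40, None, None, 14, None, None, 35]
Validate using subtree bounds (lo, hi): at each node, require lo < value < hi,
then recurse left with hi=value and right with lo=value.
Preorder trace (stopping at first violation):
  at node 29 with bounds (-inf, +inf): OK
  at node 16 with bounds (-inf, 29): OK
  at node 1 with bounds (-inf, 16): OK
  at node 14 with bounds (1, 16): OK
  at node 23 with bounds (16, 29): OK
  at node 44 with bounds (29, +inf): OK
  at node 40 with bounds (29, 44): OK
  at node 35 with bounds (29, 40): OK
No violation found at any node.
Result: Valid BST


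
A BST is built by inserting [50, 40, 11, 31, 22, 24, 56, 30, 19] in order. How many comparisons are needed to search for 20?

Search path for 20: 50 -> 40 -> 11 -> 31 -> 22 -> 19
Found: False
Comparisons: 6


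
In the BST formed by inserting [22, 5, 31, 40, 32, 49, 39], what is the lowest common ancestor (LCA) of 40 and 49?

Tree insertion order: [22, 5, 31, 40, 32, 49, 39]
Tree (level-order array): [22, 5, 31, None, None, None, 40, 32, 49, None, 39]
In a BST, the LCA of p=40, q=49 is the first node v on the
root-to-leaf path with p <= v <= q (go left if both < v, right if both > v).
Walk from root:
  at 22: both 40 and 49 > 22, go right
  at 31: both 40 and 49 > 31, go right
  at 40: 40 <= 40 <= 49, this is the LCA
LCA = 40


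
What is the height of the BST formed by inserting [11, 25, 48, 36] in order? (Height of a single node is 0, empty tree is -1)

Insertion order: [11, 25, 48, 36]
Tree (level-order array): [11, None, 25, None, 48, 36]
Compute height bottom-up (empty subtree = -1):
  height(36) = 1 + max(-1, -1) = 0
  height(48) = 1 + max(0, -1) = 1
  height(25) = 1 + max(-1, 1) = 2
  height(11) = 1 + max(-1, 2) = 3
Height = 3


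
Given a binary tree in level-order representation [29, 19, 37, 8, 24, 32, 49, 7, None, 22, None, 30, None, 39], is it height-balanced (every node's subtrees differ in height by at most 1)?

Tree (level-order array): [29, 19, 37, 8, 24, 32, 49, 7, None, 22, None, 30, None, 39]
Definition: a tree is height-balanced if, at every node, |h(left) - h(right)| <= 1 (empty subtree has height -1).
Bottom-up per-node check:
  node 7: h_left=-1, h_right=-1, diff=0 [OK], height=0
  node 8: h_left=0, h_right=-1, diff=1 [OK], height=1
  node 22: h_left=-1, h_right=-1, diff=0 [OK], height=0
  node 24: h_left=0, h_right=-1, diff=1 [OK], height=1
  node 19: h_left=1, h_right=1, diff=0 [OK], height=2
  node 30: h_left=-1, h_right=-1, diff=0 [OK], height=0
  node 32: h_left=0, h_right=-1, diff=1 [OK], height=1
  node 39: h_left=-1, h_right=-1, diff=0 [OK], height=0
  node 49: h_left=0, h_right=-1, diff=1 [OK], height=1
  node 37: h_left=1, h_right=1, diff=0 [OK], height=2
  node 29: h_left=2, h_right=2, diff=0 [OK], height=3
All nodes satisfy the balance condition.
Result: Balanced


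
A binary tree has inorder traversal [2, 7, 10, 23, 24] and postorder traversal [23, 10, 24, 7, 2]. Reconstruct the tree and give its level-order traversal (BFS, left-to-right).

Inorder:   [2, 7, 10, 23, 24]
Postorder: [23, 10, 24, 7, 2]
Algorithm: postorder visits root last, so walk postorder right-to-left;
each value is the root of the current inorder slice — split it at that
value, recurse on the right subtree first, then the left.
Recursive splits:
  root=2; inorder splits into left=[], right=[7, 10, 23, 24]
  root=7; inorder splits into left=[], right=[10, 23, 24]
  root=24; inorder splits into left=[10, 23], right=[]
  root=10; inorder splits into left=[], right=[23]
  root=23; inorder splits into left=[], right=[]
Reconstructed level-order: [2, 7, 24, 10, 23]


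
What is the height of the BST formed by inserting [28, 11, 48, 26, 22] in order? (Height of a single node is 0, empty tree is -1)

Insertion order: [28, 11, 48, 26, 22]
Tree (level-order array): [28, 11, 48, None, 26, None, None, 22]
Compute height bottom-up (empty subtree = -1):
  height(22) = 1 + max(-1, -1) = 0
  height(26) = 1 + max(0, -1) = 1
  height(11) = 1 + max(-1, 1) = 2
  height(48) = 1 + max(-1, -1) = 0
  height(28) = 1 + max(2, 0) = 3
Height = 3


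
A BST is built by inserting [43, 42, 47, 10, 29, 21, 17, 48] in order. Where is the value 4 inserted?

Starting tree (level order): [43, 42, 47, 10, None, None, 48, None, 29, None, None, 21, None, 17]
Insertion path: 43 -> 42 -> 10
Result: insert 4 as left child of 10
Final tree (level order): [43, 42, 47, 10, None, None, 48, 4, 29, None, None, None, None, 21, None, 17]


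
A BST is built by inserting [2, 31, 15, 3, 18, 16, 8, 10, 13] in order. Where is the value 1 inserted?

Starting tree (level order): [2, None, 31, 15, None, 3, 18, None, 8, 16, None, None, 10, None, None, None, 13]
Insertion path: 2
Result: insert 1 as left child of 2
Final tree (level order): [2, 1, 31, None, None, 15, None, 3, 18, None, 8, 16, None, None, 10, None, None, None, 13]


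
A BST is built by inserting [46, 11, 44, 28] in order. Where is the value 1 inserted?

Starting tree (level order): [46, 11, None, None, 44, 28]
Insertion path: 46 -> 11
Result: insert 1 as left child of 11
Final tree (level order): [46, 11, None, 1, 44, None, None, 28]


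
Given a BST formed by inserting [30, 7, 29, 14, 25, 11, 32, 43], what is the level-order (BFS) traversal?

Tree insertion order: [30, 7, 29, 14, 25, 11, 32, 43]
Tree (level-order array): [30, 7, 32, None, 29, None, 43, 14, None, None, None, 11, 25]
BFS from the root, enqueuing left then right child of each popped node:
  queue [30] -> pop 30, enqueue [7, 32], visited so far: [30]
  queue [7, 32] -> pop 7, enqueue [29], visited so far: [30, 7]
  queue [32, 29] -> pop 32, enqueue [43], visited so far: [30, 7, 32]
  queue [29, 43] -> pop 29, enqueue [14], visited so far: [30, 7, 32, 29]
  queue [43, 14] -> pop 43, enqueue [none], visited so far: [30, 7, 32, 29, 43]
  queue [14] -> pop 14, enqueue [11, 25], visited so far: [30, 7, 32, 29, 43, 14]
  queue [11, 25] -> pop 11, enqueue [none], visited so far: [30, 7, 32, 29, 43, 14, 11]
  queue [25] -> pop 25, enqueue [none], visited so far: [30, 7, 32, 29, 43, 14, 11, 25]
Result: [30, 7, 32, 29, 43, 14, 11, 25]


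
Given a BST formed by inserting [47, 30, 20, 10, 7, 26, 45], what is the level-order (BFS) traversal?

Tree insertion order: [47, 30, 20, 10, 7, 26, 45]
Tree (level-order array): [47, 30, None, 20, 45, 10, 26, None, None, 7]
BFS from the root, enqueuing left then right child of each popped node:
  queue [47] -> pop 47, enqueue [30], visited so far: [47]
  queue [30] -> pop 30, enqueue [20, 45], visited so far: [47, 30]
  queue [20, 45] -> pop 20, enqueue [10, 26], visited so far: [47, 30, 20]
  queue [45, 10, 26] -> pop 45, enqueue [none], visited so far: [47, 30, 20, 45]
  queue [10, 26] -> pop 10, enqueue [7], visited so far: [47, 30, 20, 45, 10]
  queue [26, 7] -> pop 26, enqueue [none], visited so far: [47, 30, 20, 45, 10, 26]
  queue [7] -> pop 7, enqueue [none], visited so far: [47, 30, 20, 45, 10, 26, 7]
Result: [47, 30, 20, 45, 10, 26, 7]


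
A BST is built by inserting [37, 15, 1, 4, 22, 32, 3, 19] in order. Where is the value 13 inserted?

Starting tree (level order): [37, 15, None, 1, 22, None, 4, 19, 32, 3]
Insertion path: 37 -> 15 -> 1 -> 4
Result: insert 13 as right child of 4
Final tree (level order): [37, 15, None, 1, 22, None, 4, 19, 32, 3, 13]


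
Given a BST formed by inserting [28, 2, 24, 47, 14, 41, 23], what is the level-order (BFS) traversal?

Tree insertion order: [28, 2, 24, 47, 14, 41, 23]
Tree (level-order array): [28, 2, 47, None, 24, 41, None, 14, None, None, None, None, 23]
BFS from the root, enqueuing left then right child of each popped node:
  queue [28] -> pop 28, enqueue [2, 47], visited so far: [28]
  queue [2, 47] -> pop 2, enqueue [24], visited so far: [28, 2]
  queue [47, 24] -> pop 47, enqueue [41], visited so far: [28, 2, 47]
  queue [24, 41] -> pop 24, enqueue [14], visited so far: [28, 2, 47, 24]
  queue [41, 14] -> pop 41, enqueue [none], visited so far: [28, 2, 47, 24, 41]
  queue [14] -> pop 14, enqueue [23], visited so far: [28, 2, 47, 24, 41, 14]
  queue [23] -> pop 23, enqueue [none], visited so far: [28, 2, 47, 24, 41, 14, 23]
Result: [28, 2, 47, 24, 41, 14, 23]


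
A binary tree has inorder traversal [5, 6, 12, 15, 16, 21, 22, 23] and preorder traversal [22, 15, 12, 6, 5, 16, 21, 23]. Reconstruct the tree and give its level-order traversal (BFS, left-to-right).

Inorder:  [5, 6, 12, 15, 16, 21, 22, 23]
Preorder: [22, 15, 12, 6, 5, 16, 21, 23]
Algorithm: preorder visits root first, so consume preorder in order;
for each root, split the current inorder slice at that value into
left-subtree inorder and right-subtree inorder, then recurse.
Recursive splits:
  root=22; inorder splits into left=[5, 6, 12, 15, 16, 21], right=[23]
  root=15; inorder splits into left=[5, 6, 12], right=[16, 21]
  root=12; inorder splits into left=[5, 6], right=[]
  root=6; inorder splits into left=[5], right=[]
  root=5; inorder splits into left=[], right=[]
  root=16; inorder splits into left=[], right=[21]
  root=21; inorder splits into left=[], right=[]
  root=23; inorder splits into left=[], right=[]
Reconstructed level-order: [22, 15, 23, 12, 16, 6, 21, 5]


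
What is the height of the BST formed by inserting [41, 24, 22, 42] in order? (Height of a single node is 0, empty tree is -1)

Insertion order: [41, 24, 22, 42]
Tree (level-order array): [41, 24, 42, 22]
Compute height bottom-up (empty subtree = -1):
  height(22) = 1 + max(-1, -1) = 0
  height(24) = 1 + max(0, -1) = 1
  height(42) = 1 + max(-1, -1) = 0
  height(41) = 1 + max(1, 0) = 2
Height = 2


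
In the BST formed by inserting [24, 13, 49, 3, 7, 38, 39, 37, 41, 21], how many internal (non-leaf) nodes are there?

Tree built from: [24, 13, 49, 3, 7, 38, 39, 37, 41, 21]
Tree (level-order array): [24, 13, 49, 3, 21, 38, None, None, 7, None, None, 37, 39, None, None, None, None, None, 41]
Rule: An internal node has at least one child.
Per-node child counts:
  node 24: 2 child(ren)
  node 13: 2 child(ren)
  node 3: 1 child(ren)
  node 7: 0 child(ren)
  node 21: 0 child(ren)
  node 49: 1 child(ren)
  node 38: 2 child(ren)
  node 37: 0 child(ren)
  node 39: 1 child(ren)
  node 41: 0 child(ren)
Matching nodes: [24, 13, 3, 49, 38, 39]
Count of internal (non-leaf) nodes: 6


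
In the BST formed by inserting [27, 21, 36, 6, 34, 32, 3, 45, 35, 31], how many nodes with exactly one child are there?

Tree built from: [27, 21, 36, 6, 34, 32, 3, 45, 35, 31]
Tree (level-order array): [27, 21, 36, 6, None, 34, 45, 3, None, 32, 35, None, None, None, None, 31]
Rule: These are nodes with exactly 1 non-null child.
Per-node child counts:
  node 27: 2 child(ren)
  node 21: 1 child(ren)
  node 6: 1 child(ren)
  node 3: 0 child(ren)
  node 36: 2 child(ren)
  node 34: 2 child(ren)
  node 32: 1 child(ren)
  node 31: 0 child(ren)
  node 35: 0 child(ren)
  node 45: 0 child(ren)
Matching nodes: [21, 6, 32]
Count of nodes with exactly one child: 3
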